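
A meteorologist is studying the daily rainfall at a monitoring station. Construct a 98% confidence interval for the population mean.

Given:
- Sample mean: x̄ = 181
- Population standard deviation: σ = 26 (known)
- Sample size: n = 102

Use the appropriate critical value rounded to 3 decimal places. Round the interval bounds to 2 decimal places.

The population standard deviation σ is known, so use a z-interval (standard normal critical value).

For 98% confidence, z* = 2.326 (from standard normal table)

Standard error: SE = σ/√n = 26/√102 = 2.574384

Margin of error: E = z* × SE = 2.326 × 2.574384 = 5.9880

Z-interval: x̄ ± E = 181 ± 5.9880 = (175.0120, 186.9880)

Rounded to 2 decimal places:

(175.01, 186.99)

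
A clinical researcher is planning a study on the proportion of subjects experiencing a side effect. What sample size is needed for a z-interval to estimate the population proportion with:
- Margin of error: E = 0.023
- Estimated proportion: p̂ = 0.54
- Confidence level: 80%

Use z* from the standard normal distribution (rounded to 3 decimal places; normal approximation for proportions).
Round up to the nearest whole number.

Using z* for proportion z-interval (normal approximation).

For 80% confidence, z* = 1.282 (from standard normal table)

Sample size formula for proportion z-interval: n = z*²p̂(1-p̂)/E²

n = 1.282² × 0.54 × 0.46 / 0.023²
  = 1.643524 × 0.2484 / 0.000529
  = 771.7417

Round up to the nearest whole number: n = 772

772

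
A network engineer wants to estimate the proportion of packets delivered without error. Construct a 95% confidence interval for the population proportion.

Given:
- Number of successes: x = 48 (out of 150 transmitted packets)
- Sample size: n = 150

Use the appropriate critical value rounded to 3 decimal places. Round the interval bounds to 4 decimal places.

Sample proportion: p̂ = 48/150 = 0.320000

Check conditions for normal approximation:
  np̂ = 48 ≥ 10 ✓
  n(1-p̂) = 102 ≥ 10 ✓

The sample is large enough, so use a z-interval (normal approximation) for the proportion.

For 95% confidence, z* = 1.96 (from standard normal table)

Standard error: SE = √(p̂(1-p̂)/n) = √(0.320000×0.680000/150) = 0.03808762

Margin of error: E = z* × SE = 1.96 × 0.03808762 = 0.074652

Z-interval: p̂ ± E = 0.320000 ± 0.074652 = (0.245348, 0.394652)

Rounded to 4 decimal places:

(0.2453, 0.3947)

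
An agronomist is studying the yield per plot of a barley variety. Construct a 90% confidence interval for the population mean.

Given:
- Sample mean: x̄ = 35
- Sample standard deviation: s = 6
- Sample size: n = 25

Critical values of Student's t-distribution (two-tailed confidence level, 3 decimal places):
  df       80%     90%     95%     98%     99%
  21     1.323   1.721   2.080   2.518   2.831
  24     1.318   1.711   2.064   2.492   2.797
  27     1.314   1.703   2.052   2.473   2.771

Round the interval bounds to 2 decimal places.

The population standard deviation σ is unknown (only the sample standard deviation s is given), so use a t-interval with df = n - 1 = 25 - 1 = 24.

For 90% confidence with df = 24, t* = 1.711 (from t-table)

Standard error: SE = s/√n = 6/√25 = 1.200000

Margin of error: E = t* × SE = 1.711 × 1.200000 = 2.0532

T-interval: x̄ ± E = 35 ± 2.0532 = (32.9468, 37.0532)

Rounded to 2 decimal places:

(32.95, 37.05)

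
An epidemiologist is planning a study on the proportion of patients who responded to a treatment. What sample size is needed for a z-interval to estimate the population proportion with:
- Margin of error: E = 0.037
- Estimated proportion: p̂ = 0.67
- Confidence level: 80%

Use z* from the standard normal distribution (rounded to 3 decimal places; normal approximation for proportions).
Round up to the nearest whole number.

Using z* for proportion z-interval (normal approximation).

For 80% confidence, z* = 1.282 (from standard normal table)

Sample size formula for proportion z-interval: n = z*²p̂(1-p̂)/E²

n = 1.282² × 0.67 × 0.33 / 0.037²
  = 1.643524 × 0.2211 / 0.001369
  = 265.4369

Round up to the nearest whole number: n = 266

266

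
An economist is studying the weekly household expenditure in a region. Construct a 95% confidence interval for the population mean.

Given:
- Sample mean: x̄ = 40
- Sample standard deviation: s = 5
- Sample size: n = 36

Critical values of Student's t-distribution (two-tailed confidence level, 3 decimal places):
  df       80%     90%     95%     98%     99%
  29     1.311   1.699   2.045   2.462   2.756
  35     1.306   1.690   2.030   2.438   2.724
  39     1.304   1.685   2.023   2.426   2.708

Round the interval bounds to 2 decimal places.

The population standard deviation σ is unknown (only the sample standard deviation s is given), so use a t-interval with df = n - 1 = 36 - 1 = 35.

For 95% confidence with df = 35, t* = 2.030 (from t-table)

Standard error: SE = s/√n = 5/√36 = 0.833333

Margin of error: E = t* × SE = 2.030 × 0.833333 = 1.6917

T-interval: x̄ ± E = 40 ± 1.6917 = (38.3083, 41.6917)

Rounded to 2 decimal places:

(38.31, 41.69)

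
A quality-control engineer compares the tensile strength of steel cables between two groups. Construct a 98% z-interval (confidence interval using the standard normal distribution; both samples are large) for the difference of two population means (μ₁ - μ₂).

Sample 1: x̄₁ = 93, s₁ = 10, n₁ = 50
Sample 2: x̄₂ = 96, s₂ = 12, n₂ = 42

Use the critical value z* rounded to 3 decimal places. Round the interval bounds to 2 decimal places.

Both samples are large (n₁ = 50 ≥ 30, n₂ = 42 ≥ 30), so a z-interval for the difference of means applies.

Point estimate: x̄₁ - x̄₂ = 93 - 96 = -3

Standard error: SE = √(s₁²/n₁ + s₂²/n₂)
= √(10²/50 + 12²/42)
= √(2.000000 + 3.428571)
= 2.329929

For 98% confidence, z* = 2.326 (from standard normal table)
Margin of error: E = z* × SE = 2.326 × 2.329929 = 5.4194

Z-interval: (x̄₁ - x̄₂) ± E = -3 ± 5.4194 = (-8.4194, 2.4194)

Rounded to 2 decimal places:

(-8.42, 2.42)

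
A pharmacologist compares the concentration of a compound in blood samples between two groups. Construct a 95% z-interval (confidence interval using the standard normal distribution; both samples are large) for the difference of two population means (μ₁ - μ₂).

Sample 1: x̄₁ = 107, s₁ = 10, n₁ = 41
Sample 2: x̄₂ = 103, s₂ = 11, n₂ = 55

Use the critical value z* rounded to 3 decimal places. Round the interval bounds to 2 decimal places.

Both samples are large (n₁ = 41 ≥ 30, n₂ = 55 ≥ 30), so a z-interval for the difference of means applies.

Point estimate: x̄₁ - x̄₂ = 107 - 103 = 4

Standard error: SE = √(s₁²/n₁ + s₂²/n₂)
= √(10²/41 + 11²/55)
= √(2.439024 + 2.200000)
= 2.153839

For 95% confidence, z* = 1.96 (from standard normal table)
Margin of error: E = z* × SE = 1.96 × 2.153839 = 4.2215

Z-interval: (x̄₁ - x̄₂) ± E = 4 ± 4.2215 = (-0.2215, 8.2215)

Rounded to 2 decimal places:

(-0.22, 8.22)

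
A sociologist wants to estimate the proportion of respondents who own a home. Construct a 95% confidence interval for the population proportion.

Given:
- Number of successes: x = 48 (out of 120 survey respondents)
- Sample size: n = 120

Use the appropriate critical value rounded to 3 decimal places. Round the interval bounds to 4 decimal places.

Sample proportion: p̂ = 48/120 = 0.400000

Check conditions for normal approximation:
  np̂ = 48 ≥ 10 ✓
  n(1-p̂) = 72 ≥ 10 ✓

The sample is large enough, so use a z-interval (normal approximation) for the proportion.

For 95% confidence, z* = 1.96 (from standard normal table)

Standard error: SE = √(p̂(1-p̂)/n) = √(0.400000×0.600000/120) = 0.04472136

Margin of error: E = z* × SE = 1.96 × 0.04472136 = 0.087654

Z-interval: p̂ ± E = 0.400000 ± 0.087654 = (0.312346, 0.487654)

Rounded to 4 decimal places:

(0.3123, 0.4877)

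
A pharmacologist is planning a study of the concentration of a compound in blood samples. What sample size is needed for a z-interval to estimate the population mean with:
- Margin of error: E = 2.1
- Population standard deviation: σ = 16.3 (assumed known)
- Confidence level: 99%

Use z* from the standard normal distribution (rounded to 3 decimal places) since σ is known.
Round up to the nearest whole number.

Using z* since population σ is known (z-interval formula).

For 99% confidence, z* = 2.576 (from standard normal table)

Sample size formula for z-interval: n = (z*σ/E)²

n = (2.576 × 16.3 / 2.1)²
  = (19.994667)²
  = 399.7867

Round up to the nearest whole number: n = 400

400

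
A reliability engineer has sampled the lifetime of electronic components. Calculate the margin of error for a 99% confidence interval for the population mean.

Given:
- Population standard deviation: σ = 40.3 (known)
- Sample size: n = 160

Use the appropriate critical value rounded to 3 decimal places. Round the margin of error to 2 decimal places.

The population standard deviation σ is known, so use the z-interval margin of error formula.

For 99% confidence, z* = 2.576 (from standard normal table)

Margin of error formula for z-interval: E = z* × σ/√n

E = 2.576 × 40.3/√160
  = 2.576 × 3.185995
  = 8.2071

Rounded to 2 decimal places:

8.21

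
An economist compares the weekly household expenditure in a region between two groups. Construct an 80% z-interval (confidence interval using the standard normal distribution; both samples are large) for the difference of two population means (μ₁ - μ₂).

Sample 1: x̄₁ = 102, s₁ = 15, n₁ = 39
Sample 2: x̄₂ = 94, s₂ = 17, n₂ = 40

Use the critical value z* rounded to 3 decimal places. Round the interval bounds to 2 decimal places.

Both samples are large (n₁ = 39 ≥ 30, n₂ = 40 ≥ 30), so a z-interval for the difference of means applies.

Point estimate: x̄₁ - x̄₂ = 102 - 94 = 8

Standard error: SE = √(s₁²/n₁ + s₂²/n₂)
= √(15²/39 + 17²/40)
= √(5.769231 + 7.225000)
= 3.604751

For 80% confidence, z* = 1.282 (from standard normal table)
Margin of error: E = z* × SE = 1.282 × 3.604751 = 4.6213

Z-interval: (x̄₁ - x̄₂) ± E = 8 ± 4.6213 = (3.3787, 12.6213)

Rounded to 2 decimal places:

(3.38, 12.62)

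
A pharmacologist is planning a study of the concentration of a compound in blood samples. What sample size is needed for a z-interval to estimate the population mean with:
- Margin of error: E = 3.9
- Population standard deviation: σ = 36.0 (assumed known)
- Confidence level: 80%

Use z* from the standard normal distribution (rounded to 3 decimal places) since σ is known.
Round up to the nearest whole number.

Using z* since population σ is known (z-interval formula).

For 80% confidence, z* = 1.282 (from standard normal table)

Sample size formula for z-interval: n = (z*σ/E)²

n = (1.282 × 36.0 / 3.9)²
  = (11.833846)²
  = 140.0399

Round up to the nearest whole number: n = 141

141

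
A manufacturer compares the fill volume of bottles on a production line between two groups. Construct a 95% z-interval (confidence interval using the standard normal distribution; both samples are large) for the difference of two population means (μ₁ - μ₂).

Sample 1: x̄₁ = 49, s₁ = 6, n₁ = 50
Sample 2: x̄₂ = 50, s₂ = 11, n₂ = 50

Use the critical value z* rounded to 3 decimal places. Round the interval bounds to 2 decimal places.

Both samples are large (n₁ = 50 ≥ 30, n₂ = 50 ≥ 30), so a z-interval for the difference of means applies.

Point estimate: x̄₁ - x̄₂ = 49 - 50 = -1

Standard error: SE = √(s₁²/n₁ + s₂²/n₂)
= √(6²/50 + 11²/50)
= √(0.720000 + 2.420000)
= 1.772005

For 95% confidence, z* = 1.96 (from standard normal table)
Margin of error: E = z* × SE = 1.96 × 1.772005 = 3.4731

Z-interval: (x̄₁ - x̄₂) ± E = -1 ± 3.4731 = (-4.4731, 2.4731)

Rounded to 2 decimal places:

(-4.47, 2.47)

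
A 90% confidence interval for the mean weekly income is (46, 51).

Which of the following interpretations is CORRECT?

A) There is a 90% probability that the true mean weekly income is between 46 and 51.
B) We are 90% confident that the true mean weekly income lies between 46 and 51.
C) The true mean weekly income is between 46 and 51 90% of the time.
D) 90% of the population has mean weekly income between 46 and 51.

A confidence interval represents our confidence in the procedure, not a probability statement about the parameter.

Key concept: If we repeated this sampling process many times and computed a 90% CI each time, about 90% of those intervals would contain the true population parameter.

For this specific interval (46, 51):
- Midpoint (point estimate): 48.5
- Margin of error: 2.5

The correct interpretation is the one stating confidence that the true parameter lies in the interval — option B.

B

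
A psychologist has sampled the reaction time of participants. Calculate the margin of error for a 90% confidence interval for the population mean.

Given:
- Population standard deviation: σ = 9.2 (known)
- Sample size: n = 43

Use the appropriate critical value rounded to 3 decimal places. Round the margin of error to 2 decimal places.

The population standard deviation σ is known, so use the z-interval margin of error formula.

For 90% confidence, z* = 1.645 (from standard normal table)

Margin of error formula for z-interval: E = z* × σ/√n

E = 1.645 × 9.2/√43
  = 1.645 × 1.402987
  = 2.3079

Rounded to 2 decimal places:

2.31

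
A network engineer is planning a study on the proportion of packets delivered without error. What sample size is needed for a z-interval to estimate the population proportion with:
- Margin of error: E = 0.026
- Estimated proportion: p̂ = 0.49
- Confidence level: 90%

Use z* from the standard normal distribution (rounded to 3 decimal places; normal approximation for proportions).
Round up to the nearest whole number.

Using z* for proportion z-interval (normal approximation).

For 90% confidence, z* = 1.645 (from standard normal table)

Sample size formula for proportion z-interval: n = z*²p̂(1-p̂)/E²

n = 1.645² × 0.49 × 0.51 / 0.026²
  = 2.706025 × 0.2499 / 0.000676
  = 1000.3486

Round up to the nearest whole number: n = 1001

1001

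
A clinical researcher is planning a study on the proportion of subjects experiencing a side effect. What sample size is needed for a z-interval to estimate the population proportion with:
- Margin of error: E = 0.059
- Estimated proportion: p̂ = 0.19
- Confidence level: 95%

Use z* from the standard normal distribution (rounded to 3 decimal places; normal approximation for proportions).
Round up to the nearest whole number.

Using z* for proportion z-interval (normal approximation).

For 95% confidence, z* = 1.96 (from standard normal table)

Sample size formula for proportion z-interval: n = z*²p̂(1-p̂)/E²

n = 1.96² × 0.19 × 0.81 / 0.059²
  = 3.8416 × 0.1539 / 0.003481
  = 169.8426

Round up to the nearest whole number: n = 170

170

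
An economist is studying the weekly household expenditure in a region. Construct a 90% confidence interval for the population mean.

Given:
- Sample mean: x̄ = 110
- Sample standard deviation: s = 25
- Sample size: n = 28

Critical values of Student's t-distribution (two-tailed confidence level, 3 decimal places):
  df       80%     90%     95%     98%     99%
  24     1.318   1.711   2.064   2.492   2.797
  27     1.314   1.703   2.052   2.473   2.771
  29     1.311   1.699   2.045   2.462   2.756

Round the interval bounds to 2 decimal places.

The population standard deviation σ is unknown (only the sample standard deviation s is given), so use a t-interval with df = n - 1 = 28 - 1 = 27.

For 90% confidence with df = 27, t* = 1.703 (from t-table)

Standard error: SE = s/√n = 25/√28 = 4.724556

Margin of error: E = t* × SE = 1.703 × 4.724556 = 8.0459

T-interval: x̄ ± E = 110 ± 8.0459 = (101.9541, 118.0459)

Rounded to 2 decimal places:

(101.95, 118.05)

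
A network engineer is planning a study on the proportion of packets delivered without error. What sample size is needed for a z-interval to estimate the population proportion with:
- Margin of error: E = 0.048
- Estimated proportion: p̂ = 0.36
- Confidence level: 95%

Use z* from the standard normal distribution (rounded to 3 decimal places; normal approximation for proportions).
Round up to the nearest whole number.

Using z* for proportion z-interval (normal approximation).

For 95% confidence, z* = 1.96 (from standard normal table)

Sample size formula for proportion z-interval: n = z*²p̂(1-p̂)/E²

n = 1.96² × 0.36 × 0.64 / 0.048²
  = 3.8416 × 0.2304 / 0.002304
  = 384.1600

Round up to the nearest whole number: n = 385

385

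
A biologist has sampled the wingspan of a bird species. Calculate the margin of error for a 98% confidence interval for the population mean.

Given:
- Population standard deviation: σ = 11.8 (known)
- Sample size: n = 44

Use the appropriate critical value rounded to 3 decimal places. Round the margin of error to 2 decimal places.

The population standard deviation σ is known, so use the z-interval margin of error formula.

For 98% confidence, z* = 2.326 (from standard normal table)

Margin of error formula for z-interval: E = z* × σ/√n

E = 2.326 × 11.8/√44
  = 2.326 × 1.778917
  = 4.1378

Rounded to 2 decimal places:

4.14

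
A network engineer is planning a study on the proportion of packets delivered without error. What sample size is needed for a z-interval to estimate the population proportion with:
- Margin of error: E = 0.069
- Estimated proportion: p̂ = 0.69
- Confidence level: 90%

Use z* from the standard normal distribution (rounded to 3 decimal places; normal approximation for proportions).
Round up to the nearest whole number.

Using z* for proportion z-interval (normal approximation).

For 90% confidence, z* = 1.645 (from standard normal table)

Sample size formula for proportion z-interval: n = z*²p̂(1-p̂)/E²

n = 1.645² × 0.69 × 0.31 / 0.069²
  = 2.706025 × 0.2139 / 0.004761
  = 121.5750

Round up to the nearest whole number: n = 122

122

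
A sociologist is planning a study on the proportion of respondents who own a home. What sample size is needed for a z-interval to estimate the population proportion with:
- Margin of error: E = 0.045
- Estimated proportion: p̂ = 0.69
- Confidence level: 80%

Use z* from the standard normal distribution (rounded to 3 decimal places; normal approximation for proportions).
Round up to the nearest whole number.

Using z* for proportion z-interval (normal approximation).

For 80% confidence, z* = 1.282 (from standard normal table)

Sample size formula for proportion z-interval: n = z*²p̂(1-p̂)/E²

n = 1.282² × 0.69 × 0.31 / 0.045²
  = 1.643524 × 0.2139 / 0.002025
  = 173.6048

Round up to the nearest whole number: n = 174

174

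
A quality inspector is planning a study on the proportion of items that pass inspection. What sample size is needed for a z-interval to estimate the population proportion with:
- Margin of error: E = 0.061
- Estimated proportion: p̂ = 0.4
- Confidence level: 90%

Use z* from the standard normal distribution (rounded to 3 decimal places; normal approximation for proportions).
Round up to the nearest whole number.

Using z* for proportion z-interval (normal approximation).

For 90% confidence, z* = 1.645 (from standard normal table)

Sample size formula for proportion z-interval: n = z*²p̂(1-p̂)/E²

n = 1.645² × 0.4 × 0.6 / 0.061²
  = 2.706025 × 0.24 / 0.003721
  = 174.5353

Round up to the nearest whole number: n = 175

175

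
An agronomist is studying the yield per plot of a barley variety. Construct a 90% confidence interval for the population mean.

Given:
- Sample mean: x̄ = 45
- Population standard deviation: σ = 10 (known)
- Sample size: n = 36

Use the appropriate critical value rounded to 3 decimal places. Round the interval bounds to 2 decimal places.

The population standard deviation σ is known, so use a z-interval (standard normal critical value).

For 90% confidence, z* = 1.645 (from standard normal table)

Standard error: SE = σ/√n = 10/√36 = 1.666667

Margin of error: E = z* × SE = 1.645 × 1.666667 = 2.7417

Z-interval: x̄ ± E = 45 ± 2.7417 = (42.2583, 47.7417)

Rounded to 2 decimal places:

(42.26, 47.74)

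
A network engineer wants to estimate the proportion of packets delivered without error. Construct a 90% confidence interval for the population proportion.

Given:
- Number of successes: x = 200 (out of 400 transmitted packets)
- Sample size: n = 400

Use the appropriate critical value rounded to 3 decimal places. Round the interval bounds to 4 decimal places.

Sample proportion: p̂ = 200/400 = 0.500000

Check conditions for normal approximation:
  np̂ = 200 ≥ 10 ✓
  n(1-p̂) = 200 ≥ 10 ✓

The sample is large enough, so use a z-interval (normal approximation) for the proportion.

For 90% confidence, z* = 1.645 (from standard normal table)

Standard error: SE = √(p̂(1-p̂)/n) = √(0.500000×0.500000/400) = 0.02500000

Margin of error: E = z* × SE = 1.645 × 0.02500000 = 0.041125

Z-interval: p̂ ± E = 0.500000 ± 0.041125 = (0.458875, 0.541125)

Rounded to 4 decimal places:

(0.4589, 0.5411)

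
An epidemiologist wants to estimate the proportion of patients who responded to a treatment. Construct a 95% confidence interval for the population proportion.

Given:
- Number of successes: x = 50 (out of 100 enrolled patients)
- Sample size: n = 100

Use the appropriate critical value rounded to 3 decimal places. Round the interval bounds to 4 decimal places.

Sample proportion: p̂ = 50/100 = 0.500000

Check conditions for normal approximation:
  np̂ = 50 ≥ 10 ✓
  n(1-p̂) = 50 ≥ 10 ✓

The sample is large enough, so use a z-interval (normal approximation) for the proportion.

For 95% confidence, z* = 1.96 (from standard normal table)

Standard error: SE = √(p̂(1-p̂)/n) = √(0.500000×0.500000/100) = 0.05000000

Margin of error: E = z* × SE = 1.96 × 0.05000000 = 0.098000

Z-interval: p̂ ± E = 0.500000 ± 0.098000 = (0.402000, 0.598000)

Rounded to 4 decimal places:

(0.4020, 0.5980)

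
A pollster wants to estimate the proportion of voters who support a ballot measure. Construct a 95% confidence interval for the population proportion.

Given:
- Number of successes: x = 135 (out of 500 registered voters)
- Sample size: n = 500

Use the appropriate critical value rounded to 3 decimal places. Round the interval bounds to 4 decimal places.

Sample proportion: p̂ = 135/500 = 0.270000

Check conditions for normal approximation:
  np̂ = 135 ≥ 10 ✓
  n(1-p̂) = 365 ≥ 10 ✓

The sample is large enough, so use a z-interval (normal approximation) for the proportion.

For 95% confidence, z* = 1.96 (from standard normal table)

Standard error: SE = √(p̂(1-p̂)/n) = √(0.270000×0.730000/500) = 0.01985447

Margin of error: E = z* × SE = 1.96 × 0.01985447 = 0.038915

Z-interval: p̂ ± E = 0.270000 ± 0.038915 = (0.231085, 0.308915)

Rounded to 4 decimal places:

(0.2311, 0.3089)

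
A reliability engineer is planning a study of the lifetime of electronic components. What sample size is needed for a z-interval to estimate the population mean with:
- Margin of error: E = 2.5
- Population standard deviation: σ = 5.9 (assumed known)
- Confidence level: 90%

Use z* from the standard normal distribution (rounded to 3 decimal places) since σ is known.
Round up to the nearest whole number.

Using z* since population σ is known (z-interval formula).

For 90% confidence, z* = 1.645 (from standard normal table)

Sample size formula for z-interval: n = (z*σ/E)²

n = (1.645 × 5.9 / 2.5)²
  = (3.882200)²
  = 15.0715

Round up to the nearest whole number: n = 16

16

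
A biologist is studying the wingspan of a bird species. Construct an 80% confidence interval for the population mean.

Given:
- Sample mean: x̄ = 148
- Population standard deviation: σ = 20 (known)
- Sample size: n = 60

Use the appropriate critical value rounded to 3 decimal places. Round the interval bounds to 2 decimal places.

The population standard deviation σ is known, so use a z-interval (standard normal critical value).

For 80% confidence, z* = 1.282 (from standard normal table)

Standard error: SE = σ/√n = 20/√60 = 2.581989

Margin of error: E = z* × SE = 1.282 × 2.581989 = 3.3101

Z-interval: x̄ ± E = 148 ± 3.3101 = (144.6899, 151.3101)

Rounded to 2 decimal places:

(144.69, 151.31)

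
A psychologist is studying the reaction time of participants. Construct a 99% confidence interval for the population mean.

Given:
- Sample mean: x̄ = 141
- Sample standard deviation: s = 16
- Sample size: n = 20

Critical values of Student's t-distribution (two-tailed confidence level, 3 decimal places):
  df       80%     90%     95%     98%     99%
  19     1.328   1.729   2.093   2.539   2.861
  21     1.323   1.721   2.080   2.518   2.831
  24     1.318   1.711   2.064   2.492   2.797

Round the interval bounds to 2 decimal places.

The population standard deviation σ is unknown (only the sample standard deviation s is given), so use a t-interval with df = n - 1 = 20 - 1 = 19.

For 99% confidence with df = 19, t* = 2.861 (from t-table)

Standard error: SE = s/√n = 16/√20 = 3.577709

Margin of error: E = t* × SE = 2.861 × 3.577709 = 10.2358

T-interval: x̄ ± E = 141 ± 10.2358 = (130.7642, 151.2358)

Rounded to 2 decimal places:

(130.76, 151.24)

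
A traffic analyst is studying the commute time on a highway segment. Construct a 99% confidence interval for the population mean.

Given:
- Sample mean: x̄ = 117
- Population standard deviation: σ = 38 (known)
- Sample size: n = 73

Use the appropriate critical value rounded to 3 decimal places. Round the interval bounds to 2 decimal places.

The population standard deviation σ is known, so use a z-interval (standard normal critical value).

For 99% confidence, z* = 2.576 (from standard normal table)

Standard error: SE = σ/√n = 38/√73 = 4.447564

Margin of error: E = z* × SE = 2.576 × 4.447564 = 11.4569

Z-interval: x̄ ± E = 117 ± 11.4569 = (105.5431, 128.4569)

Rounded to 2 decimal places:

(105.54, 128.46)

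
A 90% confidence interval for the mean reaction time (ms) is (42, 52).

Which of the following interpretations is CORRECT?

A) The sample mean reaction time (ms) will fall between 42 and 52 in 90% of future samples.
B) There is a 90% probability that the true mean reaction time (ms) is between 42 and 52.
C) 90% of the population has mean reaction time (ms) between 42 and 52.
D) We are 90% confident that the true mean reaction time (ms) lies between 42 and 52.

A confidence interval represents our confidence in the procedure, not a probability statement about the parameter.

Key concept: If we repeated this sampling process many times and computed a 90% CI each time, about 90% of those intervals would contain the true population parameter.

For this specific interval (42, 52):
- Midpoint (point estimate): 47
- Margin of error: 5

The correct interpretation is the one stating confidence that the true parameter lies in the interval — option D.

D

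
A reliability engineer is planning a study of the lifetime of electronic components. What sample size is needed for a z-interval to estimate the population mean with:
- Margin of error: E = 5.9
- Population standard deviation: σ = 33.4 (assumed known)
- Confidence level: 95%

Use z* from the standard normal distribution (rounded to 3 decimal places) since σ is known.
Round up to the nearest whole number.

Using z* since population σ is known (z-interval formula).

For 95% confidence, z* = 1.96 (from standard normal table)

Sample size formula for z-interval: n = (z*σ/E)²

n = (1.96 × 33.4 / 5.9)²
  = (11.095593)²
  = 123.1122

Round up to the nearest whole number: n = 124

124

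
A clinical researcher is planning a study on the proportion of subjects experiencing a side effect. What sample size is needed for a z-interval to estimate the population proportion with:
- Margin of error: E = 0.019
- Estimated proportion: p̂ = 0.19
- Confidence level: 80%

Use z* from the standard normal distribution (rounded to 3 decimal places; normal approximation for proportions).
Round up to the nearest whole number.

Using z* for proportion z-interval (normal approximation).

For 80% confidence, z* = 1.282 (from standard normal table)

Sample size formula for proportion z-interval: n = z*²p̂(1-p̂)/E²

n = 1.282² × 0.19 × 0.81 / 0.019²
  = 1.643524 × 0.1539 / 0.000361
  = 700.6602

Round up to the nearest whole number: n = 701

701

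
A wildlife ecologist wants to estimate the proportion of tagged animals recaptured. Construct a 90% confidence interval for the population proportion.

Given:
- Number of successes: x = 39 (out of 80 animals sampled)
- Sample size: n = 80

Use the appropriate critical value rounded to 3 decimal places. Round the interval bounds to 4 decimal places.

Sample proportion: p̂ = 39/80 = 0.487500

Check conditions for normal approximation:
  np̂ = 39 ≥ 10 ✓
  n(1-p̂) = 41 ≥ 10 ✓

The sample is large enough, so use a z-interval (normal approximation) for the proportion.

For 90% confidence, z* = 1.645 (from standard normal table)

Standard error: SE = √(p̂(1-p̂)/n) = √(0.487500×0.512500/80) = 0.05588423

Margin of error: E = z* × SE = 1.645 × 0.05588423 = 0.091930

Z-interval: p̂ ± E = 0.487500 ± 0.091930 = (0.395570, 0.579430)

Rounded to 4 decimal places:

(0.3956, 0.5794)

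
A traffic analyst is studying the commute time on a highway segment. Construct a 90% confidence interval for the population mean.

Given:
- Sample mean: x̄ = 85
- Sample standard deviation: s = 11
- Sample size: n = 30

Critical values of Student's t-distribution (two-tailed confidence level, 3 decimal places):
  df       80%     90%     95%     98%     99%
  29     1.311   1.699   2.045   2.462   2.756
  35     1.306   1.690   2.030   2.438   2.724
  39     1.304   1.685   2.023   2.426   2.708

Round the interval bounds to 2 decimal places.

The population standard deviation σ is unknown (only the sample standard deviation s is given), so use a t-interval with df = n - 1 = 30 - 1 = 29.

For 90% confidence with df = 29, t* = 1.699 (from t-table)

Standard error: SE = s/√n = 11/√30 = 2.008316

Margin of error: E = t* × SE = 1.699 × 2.008316 = 3.4121

T-interval: x̄ ± E = 85 ± 3.4121 = (81.5879, 88.4121)

Rounded to 2 decimal places:

(81.59, 88.41)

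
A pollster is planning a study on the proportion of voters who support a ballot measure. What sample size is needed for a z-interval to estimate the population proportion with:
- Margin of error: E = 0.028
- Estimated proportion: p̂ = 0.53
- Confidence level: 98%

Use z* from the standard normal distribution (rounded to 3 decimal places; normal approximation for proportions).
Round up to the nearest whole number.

Using z* for proportion z-interval (normal approximation).

For 98% confidence, z* = 2.326 (from standard normal table)

Sample size formula for proportion z-interval: n = z*²p̂(1-p̂)/E²

n = 2.326² × 0.53 × 0.47 / 0.028²
  = 5.410276 × 0.2491 / 0.000784
  = 1719.0048

Round up to the nearest whole number: n = 1720

1720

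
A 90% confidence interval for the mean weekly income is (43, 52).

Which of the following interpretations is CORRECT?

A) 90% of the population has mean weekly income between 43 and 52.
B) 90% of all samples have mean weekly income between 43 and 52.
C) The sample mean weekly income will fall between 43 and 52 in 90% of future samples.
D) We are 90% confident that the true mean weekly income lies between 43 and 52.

A confidence interval represents our confidence in the procedure, not a probability statement about the parameter.

Key concept: If we repeated this sampling process many times and computed a 90% CI each time, about 90% of those intervals would contain the true population parameter.

For this specific interval (43, 52):
- Midpoint (point estimate): 47.5
- Margin of error: 4.5

The correct interpretation is the one stating confidence that the true parameter lies in the interval — option D.

D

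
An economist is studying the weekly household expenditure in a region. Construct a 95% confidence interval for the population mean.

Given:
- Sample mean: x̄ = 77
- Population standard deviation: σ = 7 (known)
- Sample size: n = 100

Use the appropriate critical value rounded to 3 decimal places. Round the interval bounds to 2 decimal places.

The population standard deviation σ is known, so use a z-interval (standard normal critical value).

For 95% confidence, z* = 1.96 (from standard normal table)

Standard error: SE = σ/√n = 7/√100 = 0.700000

Margin of error: E = z* × SE = 1.96 × 0.700000 = 1.3720

Z-interval: x̄ ± E = 77 ± 1.3720 = (75.6280, 78.3720)

Rounded to 2 decimal places:

(75.63, 78.37)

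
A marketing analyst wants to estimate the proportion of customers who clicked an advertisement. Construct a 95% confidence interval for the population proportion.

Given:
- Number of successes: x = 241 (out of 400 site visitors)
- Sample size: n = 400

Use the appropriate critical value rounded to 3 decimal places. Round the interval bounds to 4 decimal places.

Sample proportion: p̂ = 241/400 = 0.602500

Check conditions for normal approximation:
  np̂ = 241 ≥ 10 ✓
  n(1-p̂) = 159 ≥ 10 ✓

The sample is large enough, so use a z-interval (normal approximation) for the proportion.

For 95% confidence, z* = 1.96 (from standard normal table)

Standard error: SE = √(p̂(1-p̂)/n) = √(0.602500×0.397500/400) = 0.02446905

Margin of error: E = z* × SE = 1.96 × 0.02446905 = 0.047959

Z-interval: p̂ ± E = 0.602500 ± 0.047959 = (0.554541, 0.650459)

Rounded to 4 decimal places:

(0.5545, 0.6505)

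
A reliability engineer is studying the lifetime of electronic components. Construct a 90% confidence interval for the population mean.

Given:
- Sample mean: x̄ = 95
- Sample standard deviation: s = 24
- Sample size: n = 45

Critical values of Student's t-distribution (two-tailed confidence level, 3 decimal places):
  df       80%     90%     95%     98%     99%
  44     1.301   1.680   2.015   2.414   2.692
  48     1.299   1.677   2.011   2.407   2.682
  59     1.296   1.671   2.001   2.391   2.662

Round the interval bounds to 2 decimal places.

The population standard deviation σ is unknown (only the sample standard deviation s is given), so use a t-interval with df = n - 1 = 45 - 1 = 44.

For 90% confidence with df = 44, t* = 1.680 (from t-table)

Standard error: SE = s/√n = 24/√45 = 3.577709

Margin of error: E = t* × SE = 1.680 × 3.577709 = 6.0106

T-interval: x̄ ± E = 95 ± 6.0106 = (88.9894, 101.0106)

Rounded to 2 decimal places:

(88.99, 101.01)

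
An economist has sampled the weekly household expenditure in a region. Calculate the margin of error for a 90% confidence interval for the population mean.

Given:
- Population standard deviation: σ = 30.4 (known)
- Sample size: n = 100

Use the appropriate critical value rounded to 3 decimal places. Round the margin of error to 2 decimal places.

The population standard deviation σ is known, so use the z-interval margin of error formula.

For 90% confidence, z* = 1.645 (from standard normal table)

Margin of error formula for z-interval: E = z* × σ/√n

E = 1.645 × 30.4/√100
  = 1.645 × 3.040000
  = 5.0008

Rounded to 2 decimal places:

5.00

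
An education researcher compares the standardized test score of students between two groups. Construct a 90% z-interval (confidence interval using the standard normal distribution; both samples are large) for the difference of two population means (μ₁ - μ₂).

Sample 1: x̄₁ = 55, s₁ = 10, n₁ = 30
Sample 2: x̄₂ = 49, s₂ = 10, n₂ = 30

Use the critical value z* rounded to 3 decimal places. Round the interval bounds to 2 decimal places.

Both samples are large (n₁ = 30 ≥ 30, n₂ = 30 ≥ 30), so a z-interval for the difference of means applies.

Point estimate: x̄₁ - x̄₂ = 55 - 49 = 6

Standard error: SE = √(s₁²/n₁ + s₂²/n₂)
= √(10²/30 + 10²/30)
= √(3.333333 + 3.333333)
= 2.581989

For 90% confidence, z* = 1.645 (from standard normal table)
Margin of error: E = z* × SE = 1.645 × 2.581989 = 4.2474

Z-interval: (x̄₁ - x̄₂) ± E = 6 ± 4.2474 = (1.7526, 10.2474)

Rounded to 2 decimal places:

(1.75, 10.25)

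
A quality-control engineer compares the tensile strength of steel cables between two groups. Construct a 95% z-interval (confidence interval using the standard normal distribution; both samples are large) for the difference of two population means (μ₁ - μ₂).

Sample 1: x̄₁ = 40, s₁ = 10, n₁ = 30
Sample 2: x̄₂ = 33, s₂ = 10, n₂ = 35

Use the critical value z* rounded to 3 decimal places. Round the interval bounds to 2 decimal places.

Both samples are large (n₁ = 30 ≥ 30, n₂ = 35 ≥ 30), so a z-interval for the difference of means applies.

Point estimate: x̄₁ - x̄₂ = 40 - 33 = 7

Standard error: SE = √(s₁²/n₁ + s₂²/n₂)
= √(10²/30 + 10²/35)
= √(3.333333 + 2.857143)
= 2.488067

For 95% confidence, z* = 1.96 (from standard normal table)
Margin of error: E = z* × SE = 1.96 × 2.488067 = 4.8766

Z-interval: (x̄₁ - x̄₂) ± E = 7 ± 4.8766 = (2.1234, 11.8766)

Rounded to 2 decimal places:

(2.12, 11.88)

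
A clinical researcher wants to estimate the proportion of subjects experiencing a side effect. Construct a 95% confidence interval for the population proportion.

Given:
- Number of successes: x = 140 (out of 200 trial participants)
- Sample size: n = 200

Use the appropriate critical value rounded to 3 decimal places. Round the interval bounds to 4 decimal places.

Sample proportion: p̂ = 140/200 = 0.700000

Check conditions for normal approximation:
  np̂ = 140 ≥ 10 ✓
  n(1-p̂) = 60 ≥ 10 ✓

The sample is large enough, so use a z-interval (normal approximation) for the proportion.

For 95% confidence, z* = 1.96 (from standard normal table)

Standard error: SE = √(p̂(1-p̂)/n) = √(0.700000×0.300000/200) = 0.03240370

Margin of error: E = z* × SE = 1.96 × 0.03240370 = 0.063511

Z-interval: p̂ ± E = 0.700000 ± 0.063511 = (0.636489, 0.763511)

Rounded to 4 decimal places:

(0.6365, 0.7635)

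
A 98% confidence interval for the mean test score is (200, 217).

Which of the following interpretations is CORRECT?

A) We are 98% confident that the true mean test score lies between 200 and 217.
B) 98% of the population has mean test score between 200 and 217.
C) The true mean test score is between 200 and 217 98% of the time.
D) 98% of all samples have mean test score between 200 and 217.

A confidence interval represents our confidence in the procedure, not a probability statement about the parameter.

Key concept: If we repeated this sampling process many times and computed a 98% CI each time, about 98% of those intervals would contain the true population parameter.

For this specific interval (200, 217):
- Midpoint (point estimate): 208.5
- Margin of error: 8.5

The correct interpretation is the one stating confidence that the true parameter lies in the interval — option A.

A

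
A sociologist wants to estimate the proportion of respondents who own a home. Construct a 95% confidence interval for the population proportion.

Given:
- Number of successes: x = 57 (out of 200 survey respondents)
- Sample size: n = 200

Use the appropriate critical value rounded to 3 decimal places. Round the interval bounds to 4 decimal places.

Sample proportion: p̂ = 57/200 = 0.285000

Check conditions for normal approximation:
  np̂ = 57 ≥ 10 ✓
  n(1-p̂) = 143 ≥ 10 ✓

The sample is large enough, so use a z-interval (normal approximation) for the proportion.

For 95% confidence, z* = 1.96 (from standard normal table)

Standard error: SE = √(p̂(1-p̂)/n) = √(0.285000×0.715000/200) = 0.03191982

Margin of error: E = z* × SE = 1.96 × 0.03191982 = 0.062563

Z-interval: p̂ ± E = 0.285000 ± 0.062563 = (0.222437, 0.347563)

Rounded to 4 decimal places:

(0.2224, 0.3476)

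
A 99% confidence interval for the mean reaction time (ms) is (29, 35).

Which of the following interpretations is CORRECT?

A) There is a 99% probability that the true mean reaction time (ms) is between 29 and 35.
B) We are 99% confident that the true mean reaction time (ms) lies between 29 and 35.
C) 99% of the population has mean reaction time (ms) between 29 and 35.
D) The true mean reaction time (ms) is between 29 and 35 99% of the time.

A confidence interval represents our confidence in the procedure, not a probability statement about the parameter.

Key concept: If we repeated this sampling process many times and computed a 99% CI each time, about 99% of those intervals would contain the true population parameter.

For this specific interval (29, 35):
- Midpoint (point estimate): 32
- Margin of error: 3

The correct interpretation is the one stating confidence that the true parameter lies in the interval — option B.

B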